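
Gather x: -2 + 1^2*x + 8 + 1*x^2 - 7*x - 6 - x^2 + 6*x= 0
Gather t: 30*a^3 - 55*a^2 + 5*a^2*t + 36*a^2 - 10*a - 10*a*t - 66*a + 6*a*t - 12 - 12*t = 30*a^3 - 19*a^2 - 76*a + t*(5*a^2 - 4*a - 12) - 12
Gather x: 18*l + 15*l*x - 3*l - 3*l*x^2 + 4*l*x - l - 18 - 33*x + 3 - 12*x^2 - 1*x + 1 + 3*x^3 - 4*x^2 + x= 14*l + 3*x^3 + x^2*(-3*l - 16) + x*(19*l - 33) - 14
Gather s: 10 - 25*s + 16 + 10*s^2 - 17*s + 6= 10*s^2 - 42*s + 32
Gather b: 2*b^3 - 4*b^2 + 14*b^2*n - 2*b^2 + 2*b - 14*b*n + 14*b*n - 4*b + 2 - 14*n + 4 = 2*b^3 + b^2*(14*n - 6) - 2*b - 14*n + 6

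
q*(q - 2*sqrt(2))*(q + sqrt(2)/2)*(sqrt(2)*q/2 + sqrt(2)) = sqrt(2)*q^4/2 - 3*q^3/2 + sqrt(2)*q^3 - 3*q^2 - sqrt(2)*q^2 - 2*sqrt(2)*q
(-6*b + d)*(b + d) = -6*b^2 - 5*b*d + d^2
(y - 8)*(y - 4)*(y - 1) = y^3 - 13*y^2 + 44*y - 32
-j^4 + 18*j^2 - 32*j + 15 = (j - 3)*(j + 5)*(-I*j + I)^2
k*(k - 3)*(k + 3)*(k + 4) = k^4 + 4*k^3 - 9*k^2 - 36*k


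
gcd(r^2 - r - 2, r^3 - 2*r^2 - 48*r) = 1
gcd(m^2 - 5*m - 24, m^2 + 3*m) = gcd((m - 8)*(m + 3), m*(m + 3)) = m + 3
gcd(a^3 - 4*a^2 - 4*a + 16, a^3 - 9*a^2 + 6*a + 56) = a^2 - 2*a - 8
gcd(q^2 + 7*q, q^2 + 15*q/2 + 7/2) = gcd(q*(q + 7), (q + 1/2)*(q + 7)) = q + 7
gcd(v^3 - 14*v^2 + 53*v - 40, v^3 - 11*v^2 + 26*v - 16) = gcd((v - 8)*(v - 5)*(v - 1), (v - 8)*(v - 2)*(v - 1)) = v^2 - 9*v + 8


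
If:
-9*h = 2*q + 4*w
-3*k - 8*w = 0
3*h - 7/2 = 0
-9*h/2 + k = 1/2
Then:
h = 7/6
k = 23/4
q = -15/16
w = -69/32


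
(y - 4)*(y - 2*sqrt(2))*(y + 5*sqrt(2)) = y^3 - 4*y^2 + 3*sqrt(2)*y^2 - 20*y - 12*sqrt(2)*y + 80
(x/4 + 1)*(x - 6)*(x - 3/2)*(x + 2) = x^4/4 - 3*x^3/8 - 7*x^2 - 3*x/2 + 18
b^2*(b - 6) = b^3 - 6*b^2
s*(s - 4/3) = s^2 - 4*s/3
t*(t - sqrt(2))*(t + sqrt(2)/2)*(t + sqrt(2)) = t^4 + sqrt(2)*t^3/2 - 2*t^2 - sqrt(2)*t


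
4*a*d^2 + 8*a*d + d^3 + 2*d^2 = d*(4*a + d)*(d + 2)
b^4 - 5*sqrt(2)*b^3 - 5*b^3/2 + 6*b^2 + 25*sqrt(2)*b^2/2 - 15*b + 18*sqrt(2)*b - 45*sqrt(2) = (b - 5/2)*(b - 3*sqrt(2))^2*(b + sqrt(2))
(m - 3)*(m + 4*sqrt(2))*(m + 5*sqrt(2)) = m^3 - 3*m^2 + 9*sqrt(2)*m^2 - 27*sqrt(2)*m + 40*m - 120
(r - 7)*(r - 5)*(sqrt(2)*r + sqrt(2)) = sqrt(2)*r^3 - 11*sqrt(2)*r^2 + 23*sqrt(2)*r + 35*sqrt(2)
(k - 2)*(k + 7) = k^2 + 5*k - 14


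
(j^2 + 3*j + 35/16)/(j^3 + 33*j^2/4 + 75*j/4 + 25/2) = (j + 7/4)/(j^2 + 7*j + 10)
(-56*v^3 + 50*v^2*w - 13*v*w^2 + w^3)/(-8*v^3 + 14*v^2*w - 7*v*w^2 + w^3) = (7*v - w)/(v - w)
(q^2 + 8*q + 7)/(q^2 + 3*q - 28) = (q + 1)/(q - 4)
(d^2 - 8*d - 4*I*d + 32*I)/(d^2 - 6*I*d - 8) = (d - 8)/(d - 2*I)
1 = 1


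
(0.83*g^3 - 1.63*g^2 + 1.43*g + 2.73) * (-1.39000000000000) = -1.1537*g^3 + 2.2657*g^2 - 1.9877*g - 3.7947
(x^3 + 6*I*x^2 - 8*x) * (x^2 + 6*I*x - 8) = x^5 + 12*I*x^4 - 52*x^3 - 96*I*x^2 + 64*x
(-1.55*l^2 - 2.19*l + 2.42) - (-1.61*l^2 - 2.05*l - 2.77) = 0.0600000000000001*l^2 - 0.14*l + 5.19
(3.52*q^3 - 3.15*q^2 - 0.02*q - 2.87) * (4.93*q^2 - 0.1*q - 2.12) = 17.3536*q^5 - 15.8815*q^4 - 7.246*q^3 - 7.4691*q^2 + 0.3294*q + 6.0844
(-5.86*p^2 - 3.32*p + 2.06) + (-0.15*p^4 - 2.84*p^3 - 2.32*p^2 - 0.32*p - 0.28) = -0.15*p^4 - 2.84*p^3 - 8.18*p^2 - 3.64*p + 1.78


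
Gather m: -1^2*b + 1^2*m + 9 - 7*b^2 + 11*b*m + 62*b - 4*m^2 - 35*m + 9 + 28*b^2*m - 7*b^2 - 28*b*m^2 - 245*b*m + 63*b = -14*b^2 + 124*b + m^2*(-28*b - 4) + m*(28*b^2 - 234*b - 34) + 18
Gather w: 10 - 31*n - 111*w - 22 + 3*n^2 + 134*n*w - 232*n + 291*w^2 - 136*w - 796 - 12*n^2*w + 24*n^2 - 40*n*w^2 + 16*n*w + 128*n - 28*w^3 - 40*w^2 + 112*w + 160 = 27*n^2 - 135*n - 28*w^3 + w^2*(251 - 40*n) + w*(-12*n^2 + 150*n - 135) - 648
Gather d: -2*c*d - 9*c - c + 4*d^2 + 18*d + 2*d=-10*c + 4*d^2 + d*(20 - 2*c)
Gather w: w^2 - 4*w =w^2 - 4*w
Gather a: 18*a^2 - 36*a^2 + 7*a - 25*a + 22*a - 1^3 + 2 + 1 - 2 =-18*a^2 + 4*a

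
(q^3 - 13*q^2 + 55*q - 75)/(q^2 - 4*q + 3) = (q^2 - 10*q + 25)/(q - 1)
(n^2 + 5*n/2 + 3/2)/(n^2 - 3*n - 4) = (n + 3/2)/(n - 4)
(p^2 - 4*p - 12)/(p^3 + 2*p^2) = (p - 6)/p^2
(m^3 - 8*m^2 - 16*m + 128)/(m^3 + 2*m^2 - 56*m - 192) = (m - 4)/(m + 6)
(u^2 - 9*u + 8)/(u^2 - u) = (u - 8)/u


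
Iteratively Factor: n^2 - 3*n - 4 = (n + 1)*(n - 4)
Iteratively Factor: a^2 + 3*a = (a)*(a + 3)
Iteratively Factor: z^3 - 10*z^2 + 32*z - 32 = (z - 2)*(z^2 - 8*z + 16) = (z - 4)*(z - 2)*(z - 4)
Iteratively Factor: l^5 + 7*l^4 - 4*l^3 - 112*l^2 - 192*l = (l + 3)*(l^4 + 4*l^3 - 16*l^2 - 64*l) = (l + 3)*(l + 4)*(l^3 - 16*l) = l*(l + 3)*(l + 4)*(l^2 - 16) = l*(l + 3)*(l + 4)^2*(l - 4)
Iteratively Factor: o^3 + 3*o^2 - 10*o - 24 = (o - 3)*(o^2 + 6*o + 8) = (o - 3)*(o + 4)*(o + 2)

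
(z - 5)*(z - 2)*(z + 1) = z^3 - 6*z^2 + 3*z + 10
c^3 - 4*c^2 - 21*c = c*(c - 7)*(c + 3)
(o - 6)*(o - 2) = o^2 - 8*o + 12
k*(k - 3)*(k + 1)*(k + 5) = k^4 + 3*k^3 - 13*k^2 - 15*k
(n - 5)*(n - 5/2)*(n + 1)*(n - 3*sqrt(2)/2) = n^4 - 13*n^3/2 - 3*sqrt(2)*n^3/2 + 5*n^2 + 39*sqrt(2)*n^2/4 - 15*sqrt(2)*n/2 + 25*n/2 - 75*sqrt(2)/4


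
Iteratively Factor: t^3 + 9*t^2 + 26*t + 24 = (t + 4)*(t^2 + 5*t + 6) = (t + 3)*(t + 4)*(t + 2)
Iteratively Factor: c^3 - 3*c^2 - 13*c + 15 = (c + 3)*(c^2 - 6*c + 5) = (c - 5)*(c + 3)*(c - 1)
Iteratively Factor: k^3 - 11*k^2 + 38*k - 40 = (k - 5)*(k^2 - 6*k + 8) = (k - 5)*(k - 4)*(k - 2)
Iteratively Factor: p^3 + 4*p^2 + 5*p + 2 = (p + 1)*(p^2 + 3*p + 2) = (p + 1)*(p + 2)*(p + 1)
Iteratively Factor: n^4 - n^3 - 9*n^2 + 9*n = (n + 3)*(n^3 - 4*n^2 + 3*n) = n*(n + 3)*(n^2 - 4*n + 3) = n*(n - 1)*(n + 3)*(n - 3)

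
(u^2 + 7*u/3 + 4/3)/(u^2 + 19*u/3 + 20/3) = (u + 1)/(u + 5)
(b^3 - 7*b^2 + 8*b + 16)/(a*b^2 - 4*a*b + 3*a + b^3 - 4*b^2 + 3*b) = (b^3 - 7*b^2 + 8*b + 16)/(a*b^2 - 4*a*b + 3*a + b^3 - 4*b^2 + 3*b)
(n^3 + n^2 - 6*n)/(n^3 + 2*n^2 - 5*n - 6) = n/(n + 1)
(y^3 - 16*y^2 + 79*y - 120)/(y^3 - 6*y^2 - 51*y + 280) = (y - 3)/(y + 7)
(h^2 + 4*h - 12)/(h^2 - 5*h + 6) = (h + 6)/(h - 3)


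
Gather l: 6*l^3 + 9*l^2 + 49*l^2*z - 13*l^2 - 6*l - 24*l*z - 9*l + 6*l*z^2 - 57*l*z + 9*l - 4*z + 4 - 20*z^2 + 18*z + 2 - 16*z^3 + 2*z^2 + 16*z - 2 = 6*l^3 + l^2*(49*z - 4) + l*(6*z^2 - 81*z - 6) - 16*z^3 - 18*z^2 + 30*z + 4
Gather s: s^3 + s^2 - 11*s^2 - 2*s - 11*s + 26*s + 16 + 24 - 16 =s^3 - 10*s^2 + 13*s + 24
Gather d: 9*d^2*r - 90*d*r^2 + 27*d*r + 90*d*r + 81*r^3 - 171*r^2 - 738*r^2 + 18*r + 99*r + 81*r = 9*d^2*r + d*(-90*r^2 + 117*r) + 81*r^3 - 909*r^2 + 198*r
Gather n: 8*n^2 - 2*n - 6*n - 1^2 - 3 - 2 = 8*n^2 - 8*n - 6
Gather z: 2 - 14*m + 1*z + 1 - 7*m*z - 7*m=-21*m + z*(1 - 7*m) + 3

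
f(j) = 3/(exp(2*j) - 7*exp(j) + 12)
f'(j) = 3*(-2*exp(2*j) + 7*exp(j))/(exp(2*j) - 7*exp(j) + 12)^2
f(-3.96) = 0.25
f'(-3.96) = 0.00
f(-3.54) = 0.25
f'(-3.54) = 0.00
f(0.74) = 1.74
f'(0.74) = 5.96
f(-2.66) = 0.26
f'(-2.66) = 0.01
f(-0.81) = 0.33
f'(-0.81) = 0.10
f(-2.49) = 0.26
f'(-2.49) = 0.01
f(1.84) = 0.40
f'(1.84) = -1.84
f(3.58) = 0.00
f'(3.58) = -0.01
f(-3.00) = 0.26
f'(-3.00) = 0.01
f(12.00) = 0.00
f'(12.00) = 0.00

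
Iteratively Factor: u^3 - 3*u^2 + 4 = (u - 2)*(u^2 - u - 2) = (u - 2)^2*(u + 1)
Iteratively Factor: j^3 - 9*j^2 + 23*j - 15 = (j - 3)*(j^2 - 6*j + 5) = (j - 3)*(j - 1)*(j - 5)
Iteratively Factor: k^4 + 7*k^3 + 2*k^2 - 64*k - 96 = (k - 3)*(k^3 + 10*k^2 + 32*k + 32) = (k - 3)*(k + 4)*(k^2 + 6*k + 8) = (k - 3)*(k + 2)*(k + 4)*(k + 4)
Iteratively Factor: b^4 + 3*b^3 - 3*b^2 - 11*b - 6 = (b + 1)*(b^3 + 2*b^2 - 5*b - 6) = (b - 2)*(b + 1)*(b^2 + 4*b + 3) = (b - 2)*(b + 1)^2*(b + 3)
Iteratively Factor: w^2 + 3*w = (w + 3)*(w)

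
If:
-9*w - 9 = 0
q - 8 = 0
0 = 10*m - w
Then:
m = -1/10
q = 8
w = -1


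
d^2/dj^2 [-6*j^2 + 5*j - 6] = -12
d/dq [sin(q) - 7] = cos(q)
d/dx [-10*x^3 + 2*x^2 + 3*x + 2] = -30*x^2 + 4*x + 3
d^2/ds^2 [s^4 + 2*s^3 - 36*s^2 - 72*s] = 12*s^2 + 12*s - 72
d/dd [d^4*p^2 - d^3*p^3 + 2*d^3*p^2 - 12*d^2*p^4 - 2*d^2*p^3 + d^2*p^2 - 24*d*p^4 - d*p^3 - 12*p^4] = p^2*(4*d^3 - 3*d^2*p + 6*d^2 - 24*d*p^2 - 4*d*p + 2*d - 24*p^2 - p)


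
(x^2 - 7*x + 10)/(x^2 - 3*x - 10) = (x - 2)/(x + 2)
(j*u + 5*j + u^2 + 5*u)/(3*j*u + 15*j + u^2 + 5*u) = (j + u)/(3*j + u)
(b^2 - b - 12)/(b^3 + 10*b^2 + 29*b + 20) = (b^2 - b - 12)/(b^3 + 10*b^2 + 29*b + 20)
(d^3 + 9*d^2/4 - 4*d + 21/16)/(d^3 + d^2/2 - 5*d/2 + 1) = (d^2 + 11*d/4 - 21/8)/(d^2 + d - 2)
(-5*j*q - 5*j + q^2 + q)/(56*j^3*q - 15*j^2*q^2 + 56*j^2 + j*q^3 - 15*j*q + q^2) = (-5*j*q - 5*j + q^2 + q)/(56*j^3*q - 15*j^2*q^2 + 56*j^2 + j*q^3 - 15*j*q + q^2)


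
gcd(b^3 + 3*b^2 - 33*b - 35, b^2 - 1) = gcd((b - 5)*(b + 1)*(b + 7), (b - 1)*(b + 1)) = b + 1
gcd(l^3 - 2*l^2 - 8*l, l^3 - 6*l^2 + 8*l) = l^2 - 4*l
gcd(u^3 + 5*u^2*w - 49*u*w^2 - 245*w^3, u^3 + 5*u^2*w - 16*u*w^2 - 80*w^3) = u + 5*w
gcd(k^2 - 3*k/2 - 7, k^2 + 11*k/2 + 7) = k + 2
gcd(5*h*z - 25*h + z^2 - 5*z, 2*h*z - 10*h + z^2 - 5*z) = z - 5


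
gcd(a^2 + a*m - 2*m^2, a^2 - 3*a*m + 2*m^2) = a - m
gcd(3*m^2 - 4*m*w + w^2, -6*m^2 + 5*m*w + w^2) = -m + w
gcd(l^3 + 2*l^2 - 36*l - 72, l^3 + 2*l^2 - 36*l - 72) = l^3 + 2*l^2 - 36*l - 72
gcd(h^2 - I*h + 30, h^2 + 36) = h - 6*I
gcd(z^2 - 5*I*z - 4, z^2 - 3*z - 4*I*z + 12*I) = z - 4*I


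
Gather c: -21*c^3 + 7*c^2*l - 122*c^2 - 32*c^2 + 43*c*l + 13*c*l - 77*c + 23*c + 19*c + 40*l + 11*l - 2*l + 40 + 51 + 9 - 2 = -21*c^3 + c^2*(7*l - 154) + c*(56*l - 35) + 49*l + 98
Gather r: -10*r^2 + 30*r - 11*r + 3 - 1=-10*r^2 + 19*r + 2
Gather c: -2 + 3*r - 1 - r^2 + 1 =-r^2 + 3*r - 2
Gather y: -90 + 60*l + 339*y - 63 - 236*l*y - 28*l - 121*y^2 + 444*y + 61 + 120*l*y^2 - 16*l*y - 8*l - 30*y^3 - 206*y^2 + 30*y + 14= 24*l - 30*y^3 + y^2*(120*l - 327) + y*(813 - 252*l) - 78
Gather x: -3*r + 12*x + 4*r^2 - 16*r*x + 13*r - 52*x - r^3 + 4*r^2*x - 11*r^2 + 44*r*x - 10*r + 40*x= -r^3 - 7*r^2 + x*(4*r^2 + 28*r)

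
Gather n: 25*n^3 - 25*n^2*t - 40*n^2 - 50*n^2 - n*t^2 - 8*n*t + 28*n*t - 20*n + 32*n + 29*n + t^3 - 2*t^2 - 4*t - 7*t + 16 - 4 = 25*n^3 + n^2*(-25*t - 90) + n*(-t^2 + 20*t + 41) + t^3 - 2*t^2 - 11*t + 12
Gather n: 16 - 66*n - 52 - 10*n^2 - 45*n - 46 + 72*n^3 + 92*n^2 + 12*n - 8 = 72*n^3 + 82*n^2 - 99*n - 90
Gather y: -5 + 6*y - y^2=-y^2 + 6*y - 5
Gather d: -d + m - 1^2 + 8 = -d + m + 7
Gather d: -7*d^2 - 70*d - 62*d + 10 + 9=-7*d^2 - 132*d + 19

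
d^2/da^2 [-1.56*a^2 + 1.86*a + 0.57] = -3.12000000000000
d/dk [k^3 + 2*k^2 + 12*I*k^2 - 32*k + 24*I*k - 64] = 3*k^2 + k*(4 + 24*I) - 32 + 24*I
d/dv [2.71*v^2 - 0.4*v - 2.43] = 5.42*v - 0.4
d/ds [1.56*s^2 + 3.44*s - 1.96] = 3.12*s + 3.44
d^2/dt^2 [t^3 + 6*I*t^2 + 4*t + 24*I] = 6*t + 12*I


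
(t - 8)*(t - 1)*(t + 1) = t^3 - 8*t^2 - t + 8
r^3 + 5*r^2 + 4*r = r*(r + 1)*(r + 4)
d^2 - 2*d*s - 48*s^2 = (d - 8*s)*(d + 6*s)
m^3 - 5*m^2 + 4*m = m*(m - 4)*(m - 1)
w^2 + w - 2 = (w - 1)*(w + 2)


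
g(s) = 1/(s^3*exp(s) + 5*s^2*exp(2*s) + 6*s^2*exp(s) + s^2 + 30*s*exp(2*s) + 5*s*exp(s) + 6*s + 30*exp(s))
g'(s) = (-s^3*exp(s) - 10*s^2*exp(2*s) - 9*s^2*exp(s) - 70*s*exp(2*s) - 17*s*exp(s) - 2*s - 30*exp(2*s) - 35*exp(s) - 6)/(s^3*exp(s) + 5*s^2*exp(2*s) + 6*s^2*exp(s) + s^2 + 30*s*exp(2*s) + 5*s*exp(s) + 6*s + 30*exp(s))^2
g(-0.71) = 0.17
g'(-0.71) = -0.40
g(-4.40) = -0.15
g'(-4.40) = 0.05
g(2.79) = 0.00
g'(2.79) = -0.00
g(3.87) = 0.00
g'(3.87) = -0.00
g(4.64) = 0.00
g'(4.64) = -0.00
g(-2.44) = -0.18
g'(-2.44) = -0.11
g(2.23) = 0.00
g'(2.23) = -0.00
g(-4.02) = -0.14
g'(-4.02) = 0.02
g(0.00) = 0.03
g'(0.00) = -0.08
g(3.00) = 0.00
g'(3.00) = 0.00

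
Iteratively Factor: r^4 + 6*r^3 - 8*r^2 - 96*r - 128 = (r + 4)*(r^3 + 2*r^2 - 16*r - 32) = (r + 4)^2*(r^2 - 2*r - 8) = (r + 2)*(r + 4)^2*(r - 4)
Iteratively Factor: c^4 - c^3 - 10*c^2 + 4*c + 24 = (c + 2)*(c^3 - 3*c^2 - 4*c + 12) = (c - 2)*(c + 2)*(c^2 - c - 6) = (c - 3)*(c - 2)*(c + 2)*(c + 2)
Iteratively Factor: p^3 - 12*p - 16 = (p - 4)*(p^2 + 4*p + 4) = (p - 4)*(p + 2)*(p + 2)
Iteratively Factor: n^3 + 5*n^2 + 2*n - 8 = (n - 1)*(n^2 + 6*n + 8) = (n - 1)*(n + 4)*(n + 2)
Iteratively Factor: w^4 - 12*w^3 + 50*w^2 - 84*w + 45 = (w - 3)*(w^3 - 9*w^2 + 23*w - 15) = (w - 5)*(w - 3)*(w^2 - 4*w + 3) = (w - 5)*(w - 3)^2*(w - 1)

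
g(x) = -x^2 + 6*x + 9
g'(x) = 6 - 2*x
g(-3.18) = -20.19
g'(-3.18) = 12.36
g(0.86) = 13.42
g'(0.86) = 4.28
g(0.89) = 13.55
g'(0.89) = 4.22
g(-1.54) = -2.61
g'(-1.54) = 9.08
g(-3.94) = -30.16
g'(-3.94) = 13.88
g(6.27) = 7.31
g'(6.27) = -6.54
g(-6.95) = -81.00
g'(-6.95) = 19.90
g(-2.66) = -14.04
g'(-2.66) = 11.32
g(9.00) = -18.00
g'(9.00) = -12.00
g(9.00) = -18.00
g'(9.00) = -12.00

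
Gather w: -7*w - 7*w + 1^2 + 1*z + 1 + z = -14*w + 2*z + 2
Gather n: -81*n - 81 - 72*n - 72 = -153*n - 153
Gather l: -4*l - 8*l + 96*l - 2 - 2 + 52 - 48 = 84*l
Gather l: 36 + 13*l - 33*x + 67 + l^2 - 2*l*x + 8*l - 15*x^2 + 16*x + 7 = l^2 + l*(21 - 2*x) - 15*x^2 - 17*x + 110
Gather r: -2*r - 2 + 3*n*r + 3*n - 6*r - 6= 3*n + r*(3*n - 8) - 8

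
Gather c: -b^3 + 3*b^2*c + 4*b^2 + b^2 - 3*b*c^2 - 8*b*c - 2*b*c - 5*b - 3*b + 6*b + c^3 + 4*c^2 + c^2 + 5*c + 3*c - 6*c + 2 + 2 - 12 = -b^3 + 5*b^2 - 2*b + c^3 + c^2*(5 - 3*b) + c*(3*b^2 - 10*b + 2) - 8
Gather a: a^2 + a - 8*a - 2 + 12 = a^2 - 7*a + 10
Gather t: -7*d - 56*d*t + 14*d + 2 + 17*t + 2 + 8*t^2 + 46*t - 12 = 7*d + 8*t^2 + t*(63 - 56*d) - 8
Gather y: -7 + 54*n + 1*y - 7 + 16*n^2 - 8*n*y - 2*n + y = 16*n^2 + 52*n + y*(2 - 8*n) - 14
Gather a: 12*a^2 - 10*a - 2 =12*a^2 - 10*a - 2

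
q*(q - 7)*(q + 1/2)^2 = q^4 - 6*q^3 - 27*q^2/4 - 7*q/4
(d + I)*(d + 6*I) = d^2 + 7*I*d - 6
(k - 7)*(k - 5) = k^2 - 12*k + 35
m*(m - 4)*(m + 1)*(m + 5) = m^4 + 2*m^3 - 19*m^2 - 20*m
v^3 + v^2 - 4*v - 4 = (v - 2)*(v + 1)*(v + 2)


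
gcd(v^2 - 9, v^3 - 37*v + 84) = v - 3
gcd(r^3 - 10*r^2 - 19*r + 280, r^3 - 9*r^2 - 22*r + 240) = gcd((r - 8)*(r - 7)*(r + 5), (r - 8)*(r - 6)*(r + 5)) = r^2 - 3*r - 40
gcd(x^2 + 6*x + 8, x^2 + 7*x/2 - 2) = x + 4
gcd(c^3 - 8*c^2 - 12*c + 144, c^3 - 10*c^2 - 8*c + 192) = c^2 - 2*c - 24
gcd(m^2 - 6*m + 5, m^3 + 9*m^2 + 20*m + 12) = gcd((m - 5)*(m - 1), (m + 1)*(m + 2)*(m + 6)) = 1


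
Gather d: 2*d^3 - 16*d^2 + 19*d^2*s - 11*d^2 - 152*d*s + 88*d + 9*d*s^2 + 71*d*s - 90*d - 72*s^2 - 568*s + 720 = 2*d^3 + d^2*(19*s - 27) + d*(9*s^2 - 81*s - 2) - 72*s^2 - 568*s + 720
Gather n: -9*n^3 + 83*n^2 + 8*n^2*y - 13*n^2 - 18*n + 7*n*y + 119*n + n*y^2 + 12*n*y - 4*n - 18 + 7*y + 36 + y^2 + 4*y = -9*n^3 + n^2*(8*y + 70) + n*(y^2 + 19*y + 97) + y^2 + 11*y + 18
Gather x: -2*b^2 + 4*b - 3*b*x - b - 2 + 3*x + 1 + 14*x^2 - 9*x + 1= -2*b^2 + 3*b + 14*x^2 + x*(-3*b - 6)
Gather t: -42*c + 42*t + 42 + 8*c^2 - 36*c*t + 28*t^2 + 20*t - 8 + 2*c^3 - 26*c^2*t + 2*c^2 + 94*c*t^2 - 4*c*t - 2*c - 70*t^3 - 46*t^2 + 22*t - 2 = 2*c^3 + 10*c^2 - 44*c - 70*t^3 + t^2*(94*c - 18) + t*(-26*c^2 - 40*c + 84) + 32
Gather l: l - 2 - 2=l - 4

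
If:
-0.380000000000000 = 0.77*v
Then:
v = -0.49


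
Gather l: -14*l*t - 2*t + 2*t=-14*l*t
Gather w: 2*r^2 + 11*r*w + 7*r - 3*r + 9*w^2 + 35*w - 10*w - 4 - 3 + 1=2*r^2 + 4*r + 9*w^2 + w*(11*r + 25) - 6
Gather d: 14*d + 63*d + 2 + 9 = 77*d + 11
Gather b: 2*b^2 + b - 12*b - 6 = 2*b^2 - 11*b - 6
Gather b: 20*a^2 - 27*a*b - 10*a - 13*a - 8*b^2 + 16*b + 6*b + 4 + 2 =20*a^2 - 23*a - 8*b^2 + b*(22 - 27*a) + 6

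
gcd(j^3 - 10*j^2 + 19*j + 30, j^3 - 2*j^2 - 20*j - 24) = j - 6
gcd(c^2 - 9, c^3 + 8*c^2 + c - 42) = c + 3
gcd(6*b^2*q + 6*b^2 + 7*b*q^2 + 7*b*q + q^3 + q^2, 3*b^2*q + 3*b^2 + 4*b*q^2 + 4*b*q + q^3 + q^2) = b*q + b + q^2 + q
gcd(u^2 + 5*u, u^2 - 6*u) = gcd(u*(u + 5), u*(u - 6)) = u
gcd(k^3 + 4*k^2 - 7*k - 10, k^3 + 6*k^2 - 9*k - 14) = k^2 - k - 2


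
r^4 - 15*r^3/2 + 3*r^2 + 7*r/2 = r*(r - 7)*(r - 1)*(r + 1/2)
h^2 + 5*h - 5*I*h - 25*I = (h + 5)*(h - 5*I)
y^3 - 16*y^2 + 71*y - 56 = (y - 8)*(y - 7)*(y - 1)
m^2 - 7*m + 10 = (m - 5)*(m - 2)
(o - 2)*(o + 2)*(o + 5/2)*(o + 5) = o^4 + 15*o^3/2 + 17*o^2/2 - 30*o - 50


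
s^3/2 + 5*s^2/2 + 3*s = s*(s/2 + 1)*(s + 3)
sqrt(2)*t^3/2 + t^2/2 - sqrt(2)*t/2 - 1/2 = (t - 1)*(t + 1)*(sqrt(2)*t/2 + 1/2)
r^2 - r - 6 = (r - 3)*(r + 2)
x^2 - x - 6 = (x - 3)*(x + 2)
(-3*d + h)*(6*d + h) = -18*d^2 + 3*d*h + h^2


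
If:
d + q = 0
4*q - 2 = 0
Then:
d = -1/2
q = 1/2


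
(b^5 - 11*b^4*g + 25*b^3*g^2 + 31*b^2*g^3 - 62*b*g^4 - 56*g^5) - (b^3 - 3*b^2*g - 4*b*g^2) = b^5 - 11*b^4*g + 25*b^3*g^2 - b^3 + 31*b^2*g^3 + 3*b^2*g - 62*b*g^4 + 4*b*g^2 - 56*g^5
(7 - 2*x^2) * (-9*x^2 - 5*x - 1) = 18*x^4 + 10*x^3 - 61*x^2 - 35*x - 7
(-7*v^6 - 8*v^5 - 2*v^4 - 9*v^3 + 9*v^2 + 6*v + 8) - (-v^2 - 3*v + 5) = -7*v^6 - 8*v^5 - 2*v^4 - 9*v^3 + 10*v^2 + 9*v + 3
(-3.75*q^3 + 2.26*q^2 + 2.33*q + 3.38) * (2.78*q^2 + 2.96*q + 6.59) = -10.425*q^5 - 4.8172*q^4 - 11.5455*q^3 + 31.1866*q^2 + 25.3595*q + 22.2742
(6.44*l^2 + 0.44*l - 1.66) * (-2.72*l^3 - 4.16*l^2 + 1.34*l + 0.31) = -17.5168*l^5 - 27.9872*l^4 + 11.3144*l^3 + 9.4916*l^2 - 2.088*l - 0.5146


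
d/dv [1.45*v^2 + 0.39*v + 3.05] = 2.9*v + 0.39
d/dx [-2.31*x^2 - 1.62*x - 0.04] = -4.62*x - 1.62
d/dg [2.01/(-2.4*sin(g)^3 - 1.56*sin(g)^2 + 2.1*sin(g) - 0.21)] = (14.472*sin(g)^2 + 6.2712*sin(g) - 4.221)*cos(g)/(2.4*sin(g)^3 + 1.56*sin(g)^2 - 2.1*sin(g) + 0.21)^2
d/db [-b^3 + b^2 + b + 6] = -3*b^2 + 2*b + 1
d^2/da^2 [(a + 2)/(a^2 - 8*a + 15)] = 2*(3*(2 - a)*(a^2 - 8*a + 15) + 4*(a - 4)^2*(a + 2))/(a^2 - 8*a + 15)^3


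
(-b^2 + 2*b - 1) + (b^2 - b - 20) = b - 21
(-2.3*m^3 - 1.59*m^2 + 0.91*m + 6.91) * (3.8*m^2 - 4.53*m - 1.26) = -8.74*m^5 + 4.377*m^4 + 13.5587*m^3 + 24.1391*m^2 - 32.4489*m - 8.7066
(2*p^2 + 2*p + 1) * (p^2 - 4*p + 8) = 2*p^4 - 6*p^3 + 9*p^2 + 12*p + 8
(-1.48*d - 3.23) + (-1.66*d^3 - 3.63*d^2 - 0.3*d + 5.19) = -1.66*d^3 - 3.63*d^2 - 1.78*d + 1.96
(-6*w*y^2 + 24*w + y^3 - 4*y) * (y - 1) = -6*w*y^3 + 6*w*y^2 + 24*w*y - 24*w + y^4 - y^3 - 4*y^2 + 4*y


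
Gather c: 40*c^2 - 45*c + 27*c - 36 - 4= 40*c^2 - 18*c - 40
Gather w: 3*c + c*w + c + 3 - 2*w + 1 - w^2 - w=4*c - w^2 + w*(c - 3) + 4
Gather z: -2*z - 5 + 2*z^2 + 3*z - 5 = 2*z^2 + z - 10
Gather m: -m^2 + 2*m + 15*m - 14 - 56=-m^2 + 17*m - 70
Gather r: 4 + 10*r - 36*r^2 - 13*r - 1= -36*r^2 - 3*r + 3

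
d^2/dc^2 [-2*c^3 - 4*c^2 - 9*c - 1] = -12*c - 8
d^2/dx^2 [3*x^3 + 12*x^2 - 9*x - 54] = 18*x + 24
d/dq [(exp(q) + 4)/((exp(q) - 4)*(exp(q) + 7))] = (-exp(2*q) - 8*exp(q) - 40)*exp(q)/(exp(4*q) + 6*exp(3*q) - 47*exp(2*q) - 168*exp(q) + 784)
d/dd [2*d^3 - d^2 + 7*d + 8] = 6*d^2 - 2*d + 7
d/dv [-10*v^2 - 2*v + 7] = -20*v - 2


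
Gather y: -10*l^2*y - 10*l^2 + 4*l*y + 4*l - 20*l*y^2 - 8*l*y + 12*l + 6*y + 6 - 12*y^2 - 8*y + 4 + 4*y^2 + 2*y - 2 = -10*l^2 + 16*l + y^2*(-20*l - 8) + y*(-10*l^2 - 4*l) + 8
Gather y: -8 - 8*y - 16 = -8*y - 24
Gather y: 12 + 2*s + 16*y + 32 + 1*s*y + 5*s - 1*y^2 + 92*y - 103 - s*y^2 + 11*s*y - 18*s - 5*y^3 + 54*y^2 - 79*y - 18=-11*s - 5*y^3 + y^2*(53 - s) + y*(12*s + 29) - 77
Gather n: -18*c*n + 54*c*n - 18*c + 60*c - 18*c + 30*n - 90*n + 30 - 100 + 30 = 24*c + n*(36*c - 60) - 40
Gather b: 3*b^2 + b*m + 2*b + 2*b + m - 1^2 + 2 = 3*b^2 + b*(m + 4) + m + 1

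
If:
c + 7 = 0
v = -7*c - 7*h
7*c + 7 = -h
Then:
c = -7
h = 42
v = -245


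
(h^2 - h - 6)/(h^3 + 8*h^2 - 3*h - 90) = (h + 2)/(h^2 + 11*h + 30)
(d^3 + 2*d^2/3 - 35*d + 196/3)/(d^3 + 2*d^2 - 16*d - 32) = (3*d^2 + 14*d - 49)/(3*(d^2 + 6*d + 8))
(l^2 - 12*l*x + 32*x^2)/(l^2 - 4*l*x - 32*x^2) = (l - 4*x)/(l + 4*x)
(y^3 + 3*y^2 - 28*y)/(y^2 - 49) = y*(y - 4)/(y - 7)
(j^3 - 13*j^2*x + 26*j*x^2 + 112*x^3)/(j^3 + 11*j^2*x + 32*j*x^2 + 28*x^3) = (j^2 - 15*j*x + 56*x^2)/(j^2 + 9*j*x + 14*x^2)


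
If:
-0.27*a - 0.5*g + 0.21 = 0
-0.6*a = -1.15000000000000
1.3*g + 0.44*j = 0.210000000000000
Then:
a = 1.92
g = -0.62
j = 2.29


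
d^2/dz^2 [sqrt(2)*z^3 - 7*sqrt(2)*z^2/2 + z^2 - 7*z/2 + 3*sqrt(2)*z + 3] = 6*sqrt(2)*z - 7*sqrt(2) + 2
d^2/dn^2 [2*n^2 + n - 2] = 4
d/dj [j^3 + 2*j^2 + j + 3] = 3*j^2 + 4*j + 1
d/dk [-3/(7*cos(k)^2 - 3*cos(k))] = 3*(3 - 14*cos(k))*sin(k)/((7*cos(k) - 3)^2*cos(k)^2)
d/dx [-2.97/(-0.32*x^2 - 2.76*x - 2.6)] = (-1.9008*x - 8.1972)/(0.32*x^2 + 2.76*x + 2.6)^2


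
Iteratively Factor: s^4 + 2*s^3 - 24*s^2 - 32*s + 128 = (s + 4)*(s^3 - 2*s^2 - 16*s + 32) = (s - 2)*(s + 4)*(s^2 - 16) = (s - 2)*(s + 4)^2*(s - 4)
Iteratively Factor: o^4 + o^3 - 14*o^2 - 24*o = (o - 4)*(o^3 + 5*o^2 + 6*o) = (o - 4)*(o + 2)*(o^2 + 3*o) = o*(o - 4)*(o + 2)*(o + 3)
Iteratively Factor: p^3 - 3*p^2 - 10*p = (p - 5)*(p^2 + 2*p) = (p - 5)*(p + 2)*(p)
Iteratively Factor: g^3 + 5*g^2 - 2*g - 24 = (g + 3)*(g^2 + 2*g - 8) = (g - 2)*(g + 3)*(g + 4)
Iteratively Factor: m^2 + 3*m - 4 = (m - 1)*(m + 4)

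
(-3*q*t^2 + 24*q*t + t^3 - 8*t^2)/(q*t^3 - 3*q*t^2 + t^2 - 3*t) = (-3*q*t + 24*q + t^2 - 8*t)/(q*t^2 - 3*q*t + t - 3)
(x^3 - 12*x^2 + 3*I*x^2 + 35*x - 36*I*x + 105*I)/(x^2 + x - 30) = (x^2 + x*(-7 + 3*I) - 21*I)/(x + 6)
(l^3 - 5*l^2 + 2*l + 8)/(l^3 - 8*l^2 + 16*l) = (l^2 - l - 2)/(l*(l - 4))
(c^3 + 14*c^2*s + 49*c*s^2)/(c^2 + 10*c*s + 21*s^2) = c*(c + 7*s)/(c + 3*s)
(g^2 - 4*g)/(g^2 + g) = (g - 4)/(g + 1)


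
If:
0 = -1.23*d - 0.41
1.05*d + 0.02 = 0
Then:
No Solution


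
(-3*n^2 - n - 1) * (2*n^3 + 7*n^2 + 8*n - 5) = -6*n^5 - 23*n^4 - 33*n^3 - 3*n + 5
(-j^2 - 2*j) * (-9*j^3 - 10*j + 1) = 9*j^5 + 18*j^4 + 10*j^3 + 19*j^2 - 2*j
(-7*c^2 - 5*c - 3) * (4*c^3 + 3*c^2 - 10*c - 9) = -28*c^5 - 41*c^4 + 43*c^3 + 104*c^2 + 75*c + 27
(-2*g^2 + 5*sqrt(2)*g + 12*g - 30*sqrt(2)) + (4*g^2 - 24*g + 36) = 2*g^2 - 12*g + 5*sqrt(2)*g - 30*sqrt(2) + 36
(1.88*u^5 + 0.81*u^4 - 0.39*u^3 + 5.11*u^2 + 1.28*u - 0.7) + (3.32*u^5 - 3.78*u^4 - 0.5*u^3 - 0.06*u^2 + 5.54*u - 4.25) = 5.2*u^5 - 2.97*u^4 - 0.89*u^3 + 5.05*u^2 + 6.82*u - 4.95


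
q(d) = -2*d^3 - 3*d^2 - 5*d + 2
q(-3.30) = 57.70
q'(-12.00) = -797.00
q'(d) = -6*d^2 - 6*d - 5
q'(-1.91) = -15.43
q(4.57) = -274.39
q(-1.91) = 14.54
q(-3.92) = 95.97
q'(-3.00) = -41.00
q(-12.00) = 3086.00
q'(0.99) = -16.82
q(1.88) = -31.29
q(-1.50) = 9.50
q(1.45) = -17.65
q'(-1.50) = -9.50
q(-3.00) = 44.00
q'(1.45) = -26.32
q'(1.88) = -37.49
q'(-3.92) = -73.68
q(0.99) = -7.83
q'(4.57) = -157.73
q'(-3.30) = -50.54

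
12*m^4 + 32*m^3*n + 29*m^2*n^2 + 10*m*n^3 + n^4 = (m + n)^2*(2*m + n)*(6*m + n)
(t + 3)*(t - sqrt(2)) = t^2 - sqrt(2)*t + 3*t - 3*sqrt(2)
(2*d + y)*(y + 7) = 2*d*y + 14*d + y^2 + 7*y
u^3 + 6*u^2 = u^2*(u + 6)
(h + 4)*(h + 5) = h^2 + 9*h + 20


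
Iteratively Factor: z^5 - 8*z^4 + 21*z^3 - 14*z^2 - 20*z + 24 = (z - 2)*(z^4 - 6*z^3 + 9*z^2 + 4*z - 12) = (z - 2)^2*(z^3 - 4*z^2 + z + 6) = (z - 2)^3*(z^2 - 2*z - 3) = (z - 2)^3*(z + 1)*(z - 3)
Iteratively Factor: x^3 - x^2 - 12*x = (x - 4)*(x^2 + 3*x) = x*(x - 4)*(x + 3)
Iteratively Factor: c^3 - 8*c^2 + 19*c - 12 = (c - 4)*(c^2 - 4*c + 3) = (c - 4)*(c - 3)*(c - 1)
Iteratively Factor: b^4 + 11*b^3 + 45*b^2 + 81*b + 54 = (b + 3)*(b^3 + 8*b^2 + 21*b + 18) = (b + 2)*(b + 3)*(b^2 + 6*b + 9) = (b + 2)*(b + 3)^2*(b + 3)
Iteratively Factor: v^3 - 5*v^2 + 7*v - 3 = (v - 1)*(v^2 - 4*v + 3) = (v - 1)^2*(v - 3)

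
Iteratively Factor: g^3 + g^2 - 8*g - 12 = (g + 2)*(g^2 - g - 6) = (g - 3)*(g + 2)*(g + 2)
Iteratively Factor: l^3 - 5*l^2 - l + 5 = (l - 1)*(l^2 - 4*l - 5) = (l - 1)*(l + 1)*(l - 5)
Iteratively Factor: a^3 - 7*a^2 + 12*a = (a - 3)*(a^2 - 4*a) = a*(a - 3)*(a - 4)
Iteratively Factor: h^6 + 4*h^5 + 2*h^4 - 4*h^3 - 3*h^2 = (h - 1)*(h^5 + 5*h^4 + 7*h^3 + 3*h^2) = (h - 1)*(h + 1)*(h^4 + 4*h^3 + 3*h^2) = h*(h - 1)*(h + 1)*(h^3 + 4*h^2 + 3*h) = h*(h - 1)*(h + 1)^2*(h^2 + 3*h) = h^2*(h - 1)*(h + 1)^2*(h + 3)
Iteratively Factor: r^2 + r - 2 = (r - 1)*(r + 2)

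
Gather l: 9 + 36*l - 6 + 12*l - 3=48*l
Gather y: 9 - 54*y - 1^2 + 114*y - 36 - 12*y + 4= 48*y - 24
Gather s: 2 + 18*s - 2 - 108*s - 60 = -90*s - 60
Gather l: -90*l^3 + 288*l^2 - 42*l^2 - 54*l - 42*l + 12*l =-90*l^3 + 246*l^2 - 84*l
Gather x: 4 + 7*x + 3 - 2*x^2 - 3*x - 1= -2*x^2 + 4*x + 6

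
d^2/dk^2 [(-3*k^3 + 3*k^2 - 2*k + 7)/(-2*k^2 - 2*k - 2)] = (5*k^3 - 3*k^2 - 18*k - 5)/(k^6 + 3*k^5 + 6*k^4 + 7*k^3 + 6*k^2 + 3*k + 1)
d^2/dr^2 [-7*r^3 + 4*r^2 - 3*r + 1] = 8 - 42*r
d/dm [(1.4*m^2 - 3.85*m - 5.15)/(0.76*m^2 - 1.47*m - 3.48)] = (0.868*m^2 - 1.916*m + 5.8275)/(0.5776*m^4 - 2.2344*m^3 - 3.1287*m^2 + 10.2312*m + 12.1104)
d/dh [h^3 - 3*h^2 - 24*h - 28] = 3*h^2 - 6*h - 24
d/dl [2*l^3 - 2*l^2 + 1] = 2*l*(3*l - 2)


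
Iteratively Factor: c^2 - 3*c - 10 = (c + 2)*(c - 5)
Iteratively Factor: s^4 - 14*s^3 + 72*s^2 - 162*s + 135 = (s - 5)*(s^3 - 9*s^2 + 27*s - 27) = (s - 5)*(s - 3)*(s^2 - 6*s + 9) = (s - 5)*(s - 3)^2*(s - 3)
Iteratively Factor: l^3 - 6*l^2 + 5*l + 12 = (l + 1)*(l^2 - 7*l + 12) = (l - 4)*(l + 1)*(l - 3)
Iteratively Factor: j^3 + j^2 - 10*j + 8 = (j + 4)*(j^2 - 3*j + 2) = (j - 1)*(j + 4)*(j - 2)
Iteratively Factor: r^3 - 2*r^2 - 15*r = (r - 5)*(r^2 + 3*r) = (r - 5)*(r + 3)*(r)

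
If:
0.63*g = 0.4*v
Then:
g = 0.634920634920635*v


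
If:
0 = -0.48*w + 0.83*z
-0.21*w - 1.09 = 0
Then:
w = -5.19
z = -3.00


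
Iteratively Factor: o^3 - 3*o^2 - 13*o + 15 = (o - 1)*(o^2 - 2*o - 15) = (o - 5)*(o - 1)*(o + 3)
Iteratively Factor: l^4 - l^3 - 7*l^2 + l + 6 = (l - 1)*(l^3 - 7*l - 6) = (l - 1)*(l + 1)*(l^2 - l - 6) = (l - 3)*(l - 1)*(l + 1)*(l + 2)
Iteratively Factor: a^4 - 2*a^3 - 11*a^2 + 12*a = (a - 1)*(a^3 - a^2 - 12*a) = (a - 4)*(a - 1)*(a^2 + 3*a) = (a - 4)*(a - 1)*(a + 3)*(a)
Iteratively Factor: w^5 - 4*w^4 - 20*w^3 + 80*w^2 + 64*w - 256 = (w + 4)*(w^4 - 8*w^3 + 12*w^2 + 32*w - 64) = (w - 2)*(w + 4)*(w^3 - 6*w^2 + 32) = (w - 4)*(w - 2)*(w + 4)*(w^2 - 2*w - 8) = (w - 4)*(w - 2)*(w + 2)*(w + 4)*(w - 4)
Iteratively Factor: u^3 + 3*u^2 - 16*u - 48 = (u + 4)*(u^2 - u - 12) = (u - 4)*(u + 4)*(u + 3)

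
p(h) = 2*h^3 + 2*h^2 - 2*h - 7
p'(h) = 6*h^2 + 4*h - 2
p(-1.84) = -9.01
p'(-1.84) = 10.95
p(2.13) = 17.14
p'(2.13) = 33.74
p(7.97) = 1116.62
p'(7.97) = 411.01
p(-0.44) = -5.90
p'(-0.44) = -2.60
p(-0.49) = -5.78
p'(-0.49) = -2.52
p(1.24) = -2.59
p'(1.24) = 12.19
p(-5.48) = -265.11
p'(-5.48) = 156.26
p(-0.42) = -5.96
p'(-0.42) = -2.62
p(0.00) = -7.00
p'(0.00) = -2.00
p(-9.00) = -1285.00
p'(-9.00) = 448.00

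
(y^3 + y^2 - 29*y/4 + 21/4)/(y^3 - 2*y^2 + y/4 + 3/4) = (2*y + 7)/(2*y + 1)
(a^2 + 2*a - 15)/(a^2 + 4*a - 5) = (a - 3)/(a - 1)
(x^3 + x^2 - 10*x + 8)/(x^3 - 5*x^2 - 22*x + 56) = (x - 1)/(x - 7)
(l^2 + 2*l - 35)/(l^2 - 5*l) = (l + 7)/l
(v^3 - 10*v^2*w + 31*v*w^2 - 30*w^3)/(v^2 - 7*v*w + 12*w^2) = (v^2 - 7*v*w + 10*w^2)/(v - 4*w)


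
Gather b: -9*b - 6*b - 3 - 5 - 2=-15*b - 10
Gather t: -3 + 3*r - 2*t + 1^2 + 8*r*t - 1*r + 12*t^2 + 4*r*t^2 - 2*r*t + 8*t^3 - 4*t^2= 2*r + 8*t^3 + t^2*(4*r + 8) + t*(6*r - 2) - 2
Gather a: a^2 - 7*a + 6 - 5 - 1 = a^2 - 7*a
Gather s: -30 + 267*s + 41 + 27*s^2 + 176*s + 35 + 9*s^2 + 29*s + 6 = 36*s^2 + 472*s + 52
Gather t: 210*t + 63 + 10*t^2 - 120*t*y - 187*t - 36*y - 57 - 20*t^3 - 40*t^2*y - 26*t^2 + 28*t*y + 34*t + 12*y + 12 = -20*t^3 + t^2*(-40*y - 16) + t*(57 - 92*y) - 24*y + 18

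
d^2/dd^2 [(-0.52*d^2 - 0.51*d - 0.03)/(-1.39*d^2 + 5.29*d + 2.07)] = (9.617966*d^3 + 9.324954*d^2 + 7.48098*d - 4.861326)/(2.685619*d^6 - 30.662427*d^5 + 104.695356*d^4 - 56.710387*d^3 - 155.913228*d^2 - 68.001363*d - 8.869743)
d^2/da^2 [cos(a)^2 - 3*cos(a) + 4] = 3*cos(a) - 2*cos(2*a)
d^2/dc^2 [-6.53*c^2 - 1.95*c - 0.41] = -13.0600000000000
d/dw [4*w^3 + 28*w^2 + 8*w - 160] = 12*w^2 + 56*w + 8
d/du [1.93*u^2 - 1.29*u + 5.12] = 3.86*u - 1.29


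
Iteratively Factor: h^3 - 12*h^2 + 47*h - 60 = (h - 3)*(h^2 - 9*h + 20) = (h - 4)*(h - 3)*(h - 5)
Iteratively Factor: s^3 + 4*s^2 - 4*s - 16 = (s - 2)*(s^2 + 6*s + 8) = (s - 2)*(s + 2)*(s + 4)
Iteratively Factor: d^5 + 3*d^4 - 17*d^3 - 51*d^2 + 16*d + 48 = (d - 1)*(d^4 + 4*d^3 - 13*d^2 - 64*d - 48) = (d - 1)*(d + 3)*(d^3 + d^2 - 16*d - 16) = (d - 1)*(d + 3)*(d + 4)*(d^2 - 3*d - 4) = (d - 4)*(d - 1)*(d + 3)*(d + 4)*(d + 1)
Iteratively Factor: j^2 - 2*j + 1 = (j - 1)*(j - 1)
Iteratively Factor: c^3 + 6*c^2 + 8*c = (c + 4)*(c^2 + 2*c) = c*(c + 4)*(c + 2)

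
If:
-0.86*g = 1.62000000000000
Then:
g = -1.88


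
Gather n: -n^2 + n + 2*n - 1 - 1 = -n^2 + 3*n - 2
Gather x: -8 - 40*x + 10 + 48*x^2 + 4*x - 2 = 48*x^2 - 36*x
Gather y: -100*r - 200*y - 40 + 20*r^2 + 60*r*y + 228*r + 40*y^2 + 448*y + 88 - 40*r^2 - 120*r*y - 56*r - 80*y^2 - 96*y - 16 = -20*r^2 + 72*r - 40*y^2 + y*(152 - 60*r) + 32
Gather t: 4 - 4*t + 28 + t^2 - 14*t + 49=t^2 - 18*t + 81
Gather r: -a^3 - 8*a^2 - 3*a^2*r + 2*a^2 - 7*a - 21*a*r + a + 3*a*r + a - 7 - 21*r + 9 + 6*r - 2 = -a^3 - 6*a^2 - 5*a + r*(-3*a^2 - 18*a - 15)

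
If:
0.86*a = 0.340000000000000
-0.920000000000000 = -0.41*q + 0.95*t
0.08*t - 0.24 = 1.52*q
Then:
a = 0.40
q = -0.21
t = -1.06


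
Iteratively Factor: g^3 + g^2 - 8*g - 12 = (g + 2)*(g^2 - g - 6) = (g - 3)*(g + 2)*(g + 2)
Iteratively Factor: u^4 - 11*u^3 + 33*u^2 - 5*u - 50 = (u - 5)*(u^3 - 6*u^2 + 3*u + 10) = (u - 5)^2*(u^2 - u - 2) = (u - 5)^2*(u - 2)*(u + 1)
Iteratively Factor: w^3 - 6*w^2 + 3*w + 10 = (w - 2)*(w^2 - 4*w - 5) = (w - 2)*(w + 1)*(w - 5)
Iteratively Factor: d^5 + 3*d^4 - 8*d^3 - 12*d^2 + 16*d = (d - 2)*(d^4 + 5*d^3 + 2*d^2 - 8*d) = (d - 2)*(d + 4)*(d^3 + d^2 - 2*d) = (d - 2)*(d - 1)*(d + 4)*(d^2 + 2*d) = (d - 2)*(d - 1)*(d + 2)*(d + 4)*(d)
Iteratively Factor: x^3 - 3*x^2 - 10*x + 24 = (x + 3)*(x^2 - 6*x + 8) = (x - 2)*(x + 3)*(x - 4)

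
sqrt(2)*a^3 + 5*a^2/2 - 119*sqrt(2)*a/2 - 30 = (a - 5*sqrt(2))*(a + 6*sqrt(2))*(sqrt(2)*a + 1/2)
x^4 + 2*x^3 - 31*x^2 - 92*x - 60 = (x - 6)*(x + 1)*(x + 2)*(x + 5)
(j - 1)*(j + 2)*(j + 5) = j^3 + 6*j^2 + 3*j - 10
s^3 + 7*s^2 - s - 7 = (s - 1)*(s + 1)*(s + 7)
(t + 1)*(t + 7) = t^2 + 8*t + 7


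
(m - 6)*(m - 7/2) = m^2 - 19*m/2 + 21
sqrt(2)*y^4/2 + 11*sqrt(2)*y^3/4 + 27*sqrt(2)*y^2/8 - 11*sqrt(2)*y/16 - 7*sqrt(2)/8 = (y - 1/2)*(y + 1/2)*(y + 7/2)*(sqrt(2)*y/2 + sqrt(2))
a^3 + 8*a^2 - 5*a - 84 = (a - 3)*(a + 4)*(a + 7)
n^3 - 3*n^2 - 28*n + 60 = (n - 6)*(n - 2)*(n + 5)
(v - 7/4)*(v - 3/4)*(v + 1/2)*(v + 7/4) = v^4 - v^3/4 - 55*v^2/16 + 49*v/64 + 147/128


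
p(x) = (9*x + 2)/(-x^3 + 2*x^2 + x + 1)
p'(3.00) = 14.44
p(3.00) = -5.80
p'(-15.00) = 0.00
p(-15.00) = -0.03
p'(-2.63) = -0.41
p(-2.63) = -0.71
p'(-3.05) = -0.29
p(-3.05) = -0.57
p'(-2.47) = -0.48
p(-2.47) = -0.78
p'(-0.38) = 7.88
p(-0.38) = -1.47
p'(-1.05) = -1.70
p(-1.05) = -2.25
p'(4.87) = 0.46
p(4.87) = -0.74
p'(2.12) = 16.16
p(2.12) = 8.17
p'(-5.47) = -0.07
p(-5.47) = -0.22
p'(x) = (9*x + 2)*(3*x^2 - 4*x - 1)/(-x^3 + 2*x^2 + x + 1)^2 + 9/(-x^3 + 2*x^2 + x + 1)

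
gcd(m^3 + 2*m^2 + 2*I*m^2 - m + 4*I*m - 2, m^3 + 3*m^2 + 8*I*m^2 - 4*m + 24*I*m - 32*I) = 1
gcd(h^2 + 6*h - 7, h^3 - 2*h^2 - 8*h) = 1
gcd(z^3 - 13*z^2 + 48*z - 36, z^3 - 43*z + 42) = z^2 - 7*z + 6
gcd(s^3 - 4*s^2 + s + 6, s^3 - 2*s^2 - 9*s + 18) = s^2 - 5*s + 6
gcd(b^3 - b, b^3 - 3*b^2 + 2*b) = b^2 - b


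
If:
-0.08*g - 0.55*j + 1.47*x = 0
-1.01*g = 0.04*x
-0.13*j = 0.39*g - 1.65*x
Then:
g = 0.00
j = 0.00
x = 0.00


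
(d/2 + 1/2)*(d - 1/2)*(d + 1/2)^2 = d^4/2 + 3*d^3/4 + d^2/8 - 3*d/16 - 1/16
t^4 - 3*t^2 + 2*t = t*(t - 1)^2*(t + 2)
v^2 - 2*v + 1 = (v - 1)^2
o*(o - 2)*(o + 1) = o^3 - o^2 - 2*o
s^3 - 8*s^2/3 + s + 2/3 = (s - 2)*(s - 1)*(s + 1/3)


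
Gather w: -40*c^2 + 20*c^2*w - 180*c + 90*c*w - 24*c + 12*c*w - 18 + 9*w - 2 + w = -40*c^2 - 204*c + w*(20*c^2 + 102*c + 10) - 20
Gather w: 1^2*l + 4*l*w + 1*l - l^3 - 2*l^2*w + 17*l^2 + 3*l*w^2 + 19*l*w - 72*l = -l^3 + 17*l^2 + 3*l*w^2 - 70*l + w*(-2*l^2 + 23*l)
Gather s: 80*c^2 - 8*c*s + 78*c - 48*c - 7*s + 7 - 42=80*c^2 + 30*c + s*(-8*c - 7) - 35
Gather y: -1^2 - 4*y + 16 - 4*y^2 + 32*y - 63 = -4*y^2 + 28*y - 48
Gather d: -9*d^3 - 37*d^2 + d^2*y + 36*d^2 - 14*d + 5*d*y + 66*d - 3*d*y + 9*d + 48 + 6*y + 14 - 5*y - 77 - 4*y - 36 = -9*d^3 + d^2*(y - 1) + d*(2*y + 61) - 3*y - 51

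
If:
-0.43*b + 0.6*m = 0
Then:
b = 1.3953488372093*m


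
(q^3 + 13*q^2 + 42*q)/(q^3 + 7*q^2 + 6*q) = (q + 7)/(q + 1)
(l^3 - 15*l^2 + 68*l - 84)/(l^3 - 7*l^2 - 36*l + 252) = (l - 2)/(l + 6)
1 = 1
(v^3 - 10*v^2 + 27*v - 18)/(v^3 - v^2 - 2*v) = (-v^3 + 10*v^2 - 27*v + 18)/(v*(-v^2 + v + 2))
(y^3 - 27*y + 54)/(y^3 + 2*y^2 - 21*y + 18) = (y - 3)/(y - 1)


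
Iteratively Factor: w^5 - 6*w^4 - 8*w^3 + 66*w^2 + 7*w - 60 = (w + 1)*(w^4 - 7*w^3 - w^2 + 67*w - 60) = (w - 5)*(w + 1)*(w^3 - 2*w^2 - 11*w + 12) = (w - 5)*(w - 4)*(w + 1)*(w^2 + 2*w - 3) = (w - 5)*(w - 4)*(w + 1)*(w + 3)*(w - 1)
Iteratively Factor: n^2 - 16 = (n + 4)*(n - 4)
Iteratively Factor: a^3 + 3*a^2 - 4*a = (a - 1)*(a^2 + 4*a) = a*(a - 1)*(a + 4)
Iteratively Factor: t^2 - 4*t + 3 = (t - 1)*(t - 3)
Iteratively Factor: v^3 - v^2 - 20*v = (v + 4)*(v^2 - 5*v) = v*(v + 4)*(v - 5)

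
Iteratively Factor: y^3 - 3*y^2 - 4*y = (y)*(y^2 - 3*y - 4) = y*(y - 4)*(y + 1)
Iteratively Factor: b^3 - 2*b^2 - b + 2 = (b + 1)*(b^2 - 3*b + 2) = (b - 2)*(b + 1)*(b - 1)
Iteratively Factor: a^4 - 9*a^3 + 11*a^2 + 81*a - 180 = (a - 4)*(a^3 - 5*a^2 - 9*a + 45) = (a - 4)*(a + 3)*(a^2 - 8*a + 15) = (a - 5)*(a - 4)*(a + 3)*(a - 3)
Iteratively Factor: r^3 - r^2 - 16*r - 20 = (r - 5)*(r^2 + 4*r + 4) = (r - 5)*(r + 2)*(r + 2)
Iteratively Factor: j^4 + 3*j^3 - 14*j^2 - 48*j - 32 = (j + 1)*(j^3 + 2*j^2 - 16*j - 32) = (j + 1)*(j + 2)*(j^2 - 16) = (j + 1)*(j + 2)*(j + 4)*(j - 4)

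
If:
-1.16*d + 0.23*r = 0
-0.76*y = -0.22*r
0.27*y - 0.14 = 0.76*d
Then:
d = -0.38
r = -1.93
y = -0.56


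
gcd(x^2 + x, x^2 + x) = x^2 + x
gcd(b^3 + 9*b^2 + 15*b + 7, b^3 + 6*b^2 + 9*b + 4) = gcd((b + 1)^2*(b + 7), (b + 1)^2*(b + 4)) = b^2 + 2*b + 1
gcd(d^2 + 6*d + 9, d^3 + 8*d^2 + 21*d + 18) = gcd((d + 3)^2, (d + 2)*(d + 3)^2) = d^2 + 6*d + 9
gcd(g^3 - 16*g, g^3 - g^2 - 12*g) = g^2 - 4*g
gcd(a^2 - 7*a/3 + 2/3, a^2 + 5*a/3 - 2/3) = a - 1/3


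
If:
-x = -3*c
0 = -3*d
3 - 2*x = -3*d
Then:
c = 1/2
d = 0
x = 3/2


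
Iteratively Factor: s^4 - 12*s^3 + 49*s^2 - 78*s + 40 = (s - 2)*(s^3 - 10*s^2 + 29*s - 20) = (s - 4)*(s - 2)*(s^2 - 6*s + 5) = (s - 5)*(s - 4)*(s - 2)*(s - 1)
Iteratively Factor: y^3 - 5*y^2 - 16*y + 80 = (y + 4)*(y^2 - 9*y + 20) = (y - 4)*(y + 4)*(y - 5)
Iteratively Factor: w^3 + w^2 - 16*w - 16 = (w + 4)*(w^2 - 3*w - 4) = (w - 4)*(w + 4)*(w + 1)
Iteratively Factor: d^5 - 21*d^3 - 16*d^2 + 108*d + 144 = (d + 2)*(d^4 - 2*d^3 - 17*d^2 + 18*d + 72) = (d + 2)*(d + 3)*(d^3 - 5*d^2 - 2*d + 24) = (d - 4)*(d + 2)*(d + 3)*(d^2 - d - 6) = (d - 4)*(d + 2)^2*(d + 3)*(d - 3)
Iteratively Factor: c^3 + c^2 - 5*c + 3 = (c - 1)*(c^2 + 2*c - 3) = (c - 1)^2*(c + 3)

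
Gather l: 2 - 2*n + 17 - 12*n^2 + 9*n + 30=-12*n^2 + 7*n + 49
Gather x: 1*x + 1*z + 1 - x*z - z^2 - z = x*(1 - z) - z^2 + 1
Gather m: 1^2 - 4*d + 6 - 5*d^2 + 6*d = -5*d^2 + 2*d + 7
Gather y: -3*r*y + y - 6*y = y*(-3*r - 5)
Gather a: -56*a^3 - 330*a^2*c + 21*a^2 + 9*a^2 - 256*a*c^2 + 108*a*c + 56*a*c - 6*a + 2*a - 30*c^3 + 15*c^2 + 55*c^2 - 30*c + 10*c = -56*a^3 + a^2*(30 - 330*c) + a*(-256*c^2 + 164*c - 4) - 30*c^3 + 70*c^2 - 20*c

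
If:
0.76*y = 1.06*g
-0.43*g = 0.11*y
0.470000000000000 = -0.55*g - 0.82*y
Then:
No Solution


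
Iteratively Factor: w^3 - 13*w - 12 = (w + 3)*(w^2 - 3*w - 4) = (w + 1)*(w + 3)*(w - 4)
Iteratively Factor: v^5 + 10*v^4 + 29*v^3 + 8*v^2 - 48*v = (v + 4)*(v^4 + 6*v^3 + 5*v^2 - 12*v) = v*(v + 4)*(v^3 + 6*v^2 + 5*v - 12) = v*(v + 4)^2*(v^2 + 2*v - 3) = v*(v + 3)*(v + 4)^2*(v - 1)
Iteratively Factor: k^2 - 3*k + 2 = (k - 1)*(k - 2)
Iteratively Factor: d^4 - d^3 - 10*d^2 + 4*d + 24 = (d + 2)*(d^3 - 3*d^2 - 4*d + 12) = (d - 2)*(d + 2)*(d^2 - d - 6) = (d - 2)*(d + 2)^2*(d - 3)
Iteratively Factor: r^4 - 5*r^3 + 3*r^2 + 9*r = (r - 3)*(r^3 - 2*r^2 - 3*r) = (r - 3)*(r + 1)*(r^2 - 3*r) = (r - 3)^2*(r + 1)*(r)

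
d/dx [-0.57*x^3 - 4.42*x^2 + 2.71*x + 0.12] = -1.71*x^2 - 8.84*x + 2.71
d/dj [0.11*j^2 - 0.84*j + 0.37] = 0.22*j - 0.84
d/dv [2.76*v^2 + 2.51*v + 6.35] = 5.52*v + 2.51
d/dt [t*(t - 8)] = 2*t - 8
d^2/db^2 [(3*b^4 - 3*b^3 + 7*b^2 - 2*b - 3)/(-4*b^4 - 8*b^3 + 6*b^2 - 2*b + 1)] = 2*(144*b^9 - 552*b^8 - 120*b^7 + 172*b^6 + 2052*b^5 + 222*b^4 - 1418*b^3 + 726*b^2 - 63*b - 9)/(64*b^12 + 384*b^11 + 480*b^10 - 544*b^9 - 384*b^8 + 768*b^7 - 792*b^6 + 552*b^5 - 264*b^4 + 104*b^3 - 30*b^2 + 6*b - 1)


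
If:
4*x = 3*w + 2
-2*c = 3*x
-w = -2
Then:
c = -3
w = 2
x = 2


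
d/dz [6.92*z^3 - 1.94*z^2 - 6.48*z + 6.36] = 20.76*z^2 - 3.88*z - 6.48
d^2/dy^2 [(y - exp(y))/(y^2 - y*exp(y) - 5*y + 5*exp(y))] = 2/(y^3 - 15*y^2 + 75*y - 125)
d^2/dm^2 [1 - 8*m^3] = -48*m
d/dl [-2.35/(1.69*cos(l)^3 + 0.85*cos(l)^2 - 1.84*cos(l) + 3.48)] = (-11.9145*cos(l)^2 - 3.995*cos(l) + 4.324)*sin(l)/(1.69*cos(l)^3 + 0.85*cos(l)^2 - 1.84*cos(l) + 3.48)^2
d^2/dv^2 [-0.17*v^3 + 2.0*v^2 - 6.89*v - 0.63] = 4.0 - 1.02*v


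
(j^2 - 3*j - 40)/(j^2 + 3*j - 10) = (j - 8)/(j - 2)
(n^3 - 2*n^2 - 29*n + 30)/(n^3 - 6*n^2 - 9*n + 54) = (n^2 + 4*n - 5)/(n^2 - 9)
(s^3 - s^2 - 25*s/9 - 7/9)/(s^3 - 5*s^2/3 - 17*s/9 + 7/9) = (3*s + 1)/(3*s - 1)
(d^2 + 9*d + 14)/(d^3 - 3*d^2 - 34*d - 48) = (d + 7)/(d^2 - 5*d - 24)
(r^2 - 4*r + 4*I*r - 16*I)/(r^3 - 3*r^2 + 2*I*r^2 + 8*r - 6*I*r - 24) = (r - 4)/(r^2 - r*(3 + 2*I) + 6*I)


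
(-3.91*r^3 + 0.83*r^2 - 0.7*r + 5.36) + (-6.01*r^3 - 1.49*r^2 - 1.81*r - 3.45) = -9.92*r^3 - 0.66*r^2 - 2.51*r + 1.91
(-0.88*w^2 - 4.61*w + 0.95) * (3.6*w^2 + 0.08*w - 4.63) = -3.168*w^4 - 16.6664*w^3 + 7.1256*w^2 + 21.4203*w - 4.3985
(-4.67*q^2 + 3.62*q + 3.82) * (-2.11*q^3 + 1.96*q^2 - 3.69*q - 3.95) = 9.8537*q^5 - 16.7914*q^4 + 16.2673*q^3 + 12.5759*q^2 - 28.3948*q - 15.089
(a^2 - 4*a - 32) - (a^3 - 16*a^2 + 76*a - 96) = -a^3 + 17*a^2 - 80*a + 64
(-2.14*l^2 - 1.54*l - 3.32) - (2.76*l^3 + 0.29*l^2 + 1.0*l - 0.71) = -2.76*l^3 - 2.43*l^2 - 2.54*l - 2.61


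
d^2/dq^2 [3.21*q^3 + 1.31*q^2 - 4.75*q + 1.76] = 19.26*q + 2.62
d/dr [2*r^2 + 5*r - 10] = 4*r + 5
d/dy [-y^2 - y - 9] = -2*y - 1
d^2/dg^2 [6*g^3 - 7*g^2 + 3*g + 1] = 36*g - 14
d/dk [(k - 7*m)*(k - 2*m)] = 2*k - 9*m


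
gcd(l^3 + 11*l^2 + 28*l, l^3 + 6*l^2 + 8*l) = l^2 + 4*l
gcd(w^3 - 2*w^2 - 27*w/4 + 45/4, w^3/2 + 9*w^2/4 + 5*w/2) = w + 5/2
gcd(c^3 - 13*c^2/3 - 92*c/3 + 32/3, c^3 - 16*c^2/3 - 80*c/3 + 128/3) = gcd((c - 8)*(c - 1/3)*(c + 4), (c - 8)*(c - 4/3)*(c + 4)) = c^2 - 4*c - 32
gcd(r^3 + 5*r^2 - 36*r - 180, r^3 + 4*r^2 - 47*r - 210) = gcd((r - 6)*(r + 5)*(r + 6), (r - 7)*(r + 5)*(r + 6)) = r^2 + 11*r + 30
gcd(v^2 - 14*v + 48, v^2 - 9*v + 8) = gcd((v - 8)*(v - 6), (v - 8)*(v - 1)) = v - 8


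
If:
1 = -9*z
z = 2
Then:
No Solution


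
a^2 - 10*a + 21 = (a - 7)*(a - 3)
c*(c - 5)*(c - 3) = c^3 - 8*c^2 + 15*c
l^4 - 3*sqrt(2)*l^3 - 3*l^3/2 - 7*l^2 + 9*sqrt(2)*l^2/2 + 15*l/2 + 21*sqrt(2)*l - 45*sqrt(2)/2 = (l - 3)*(l - 1)*(l + 5/2)*(l - 3*sqrt(2))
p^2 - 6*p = p*(p - 6)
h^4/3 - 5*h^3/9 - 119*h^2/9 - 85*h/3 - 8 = (h/3 + 1)*(h - 8)*(h + 1/3)*(h + 3)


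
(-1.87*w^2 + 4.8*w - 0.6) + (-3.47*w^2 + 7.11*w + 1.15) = -5.34*w^2 + 11.91*w + 0.55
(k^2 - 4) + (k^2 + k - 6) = 2*k^2 + k - 10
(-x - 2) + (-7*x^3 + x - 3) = -7*x^3 - 5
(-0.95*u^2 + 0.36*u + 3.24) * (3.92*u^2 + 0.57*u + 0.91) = -3.724*u^4 + 0.8697*u^3 + 12.0415*u^2 + 2.1744*u + 2.9484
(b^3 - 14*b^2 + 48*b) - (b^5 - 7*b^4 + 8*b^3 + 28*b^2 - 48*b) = -b^5 + 7*b^4 - 7*b^3 - 42*b^2 + 96*b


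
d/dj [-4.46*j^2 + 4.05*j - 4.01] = 4.05 - 8.92*j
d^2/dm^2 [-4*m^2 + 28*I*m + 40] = -8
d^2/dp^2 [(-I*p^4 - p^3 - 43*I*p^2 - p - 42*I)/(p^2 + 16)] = 2*(-I*p^6 - 48*I*p^4 + 15*p^3 + 402*I*p^2 - 720*p - 10336*I)/(p^6 + 48*p^4 + 768*p^2 + 4096)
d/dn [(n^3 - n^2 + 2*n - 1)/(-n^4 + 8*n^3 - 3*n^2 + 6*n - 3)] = n^2*(n^4 - 2*n^3 + 11*n^2 - 24*n + 15)/(n^8 - 16*n^7 + 70*n^6 - 60*n^5 + 111*n^4 - 84*n^3 + 54*n^2 - 36*n + 9)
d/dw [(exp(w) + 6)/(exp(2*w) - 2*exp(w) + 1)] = (-exp(w) - 13)*exp(w)/(exp(3*w) - 3*exp(2*w) + 3*exp(w) - 1)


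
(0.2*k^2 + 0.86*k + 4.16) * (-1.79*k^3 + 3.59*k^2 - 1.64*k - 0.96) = -0.358*k^5 - 0.8214*k^4 - 4.687*k^3 + 13.332*k^2 - 7.648*k - 3.9936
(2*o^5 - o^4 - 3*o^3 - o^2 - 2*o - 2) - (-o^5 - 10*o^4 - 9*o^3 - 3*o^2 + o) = 3*o^5 + 9*o^4 + 6*o^3 + 2*o^2 - 3*o - 2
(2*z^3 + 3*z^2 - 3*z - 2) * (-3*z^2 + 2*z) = -6*z^5 - 5*z^4 + 15*z^3 - 4*z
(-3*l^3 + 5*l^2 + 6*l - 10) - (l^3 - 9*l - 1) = -4*l^3 + 5*l^2 + 15*l - 9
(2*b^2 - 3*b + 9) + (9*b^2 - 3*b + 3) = 11*b^2 - 6*b + 12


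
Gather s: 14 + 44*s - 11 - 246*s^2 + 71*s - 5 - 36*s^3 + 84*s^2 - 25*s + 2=-36*s^3 - 162*s^2 + 90*s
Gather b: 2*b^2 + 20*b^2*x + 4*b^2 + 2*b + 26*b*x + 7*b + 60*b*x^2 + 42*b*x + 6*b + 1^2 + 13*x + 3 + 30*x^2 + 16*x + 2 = b^2*(20*x + 6) + b*(60*x^2 + 68*x + 15) + 30*x^2 + 29*x + 6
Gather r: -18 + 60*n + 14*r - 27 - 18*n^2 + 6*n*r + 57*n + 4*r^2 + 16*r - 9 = -18*n^2 + 117*n + 4*r^2 + r*(6*n + 30) - 54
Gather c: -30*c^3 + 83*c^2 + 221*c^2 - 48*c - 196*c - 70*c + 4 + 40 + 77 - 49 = -30*c^3 + 304*c^2 - 314*c + 72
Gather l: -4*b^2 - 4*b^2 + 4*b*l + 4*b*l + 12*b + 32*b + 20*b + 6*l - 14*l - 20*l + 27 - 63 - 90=-8*b^2 + 64*b + l*(8*b - 28) - 126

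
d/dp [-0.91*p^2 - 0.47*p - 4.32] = -1.82*p - 0.47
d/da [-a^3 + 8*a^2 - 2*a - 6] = -3*a^2 + 16*a - 2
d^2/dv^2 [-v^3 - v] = -6*v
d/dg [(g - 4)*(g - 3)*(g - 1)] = 3*g^2 - 16*g + 19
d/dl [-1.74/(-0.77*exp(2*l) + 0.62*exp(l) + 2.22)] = (1.0788 - 2.6796*exp(l))*exp(l)/(-0.77*exp(2*l) + 0.62*exp(l) + 2.22)^2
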